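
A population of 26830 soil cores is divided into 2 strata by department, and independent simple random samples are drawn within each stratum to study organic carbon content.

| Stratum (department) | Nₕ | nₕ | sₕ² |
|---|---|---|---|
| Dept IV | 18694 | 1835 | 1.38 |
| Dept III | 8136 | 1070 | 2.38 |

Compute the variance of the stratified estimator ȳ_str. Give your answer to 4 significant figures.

Var(ȳ_str) = Σₕ Wₕ²(1 − fₕ)sₕ²/nₕ with Wₕ = Nₕ/N, N = 26830.
Dept IV: Wₕ = 0.69675736; term = 0.69675736²·(1 − 0.09815984)·1.38/1835 = 3.2925753 × 10^-4.
Dept III: Wₕ = 0.30324264; term = 0.30324264²·(1 − 0.13151426)·2.38/1070 = 1.7763822 × 10^-4.
Sum = 5.0689575 × 10^-4.

5.069 × 10^-4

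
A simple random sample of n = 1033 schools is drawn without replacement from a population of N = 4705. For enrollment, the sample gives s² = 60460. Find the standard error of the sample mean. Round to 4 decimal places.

6.7586

Under SRS without replacement, Var(ȳ) = (1 − f)·s²/n with f = n/N = 1033/4705 = 0.21955367.
Var(ȳ) = (1 − 0.21955367)·60460/1033 = 0.78044633·58.528558 = 45.678398.
SE(ȳ) = √(45.678398) = 6.7586.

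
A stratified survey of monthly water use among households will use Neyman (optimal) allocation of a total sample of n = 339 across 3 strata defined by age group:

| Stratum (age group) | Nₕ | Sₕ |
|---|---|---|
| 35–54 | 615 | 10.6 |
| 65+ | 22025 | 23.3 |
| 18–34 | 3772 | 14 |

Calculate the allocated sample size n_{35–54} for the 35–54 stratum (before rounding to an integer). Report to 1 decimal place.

3.9

Neyman allocation: nₕ = n·NₕSₕ / Σⱼ NⱼSⱼ.
Σ NⱼSⱼ = 615·10.6 + 22025·23.3 + 3772·14 = 572509.5.
n_{35–54} = 339·615·10.6 / 572509.5 = 3.9.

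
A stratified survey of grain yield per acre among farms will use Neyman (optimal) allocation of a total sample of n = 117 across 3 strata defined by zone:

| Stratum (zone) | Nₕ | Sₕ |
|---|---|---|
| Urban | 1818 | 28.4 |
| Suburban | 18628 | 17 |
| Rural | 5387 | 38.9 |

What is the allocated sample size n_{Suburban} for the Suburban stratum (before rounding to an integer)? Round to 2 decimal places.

64.12

Neyman allocation: nₕ = n·NₕSₕ / Σⱼ NⱼSⱼ.
Σ NⱼSⱼ = 1818·28.4 + 18628·17 + 5387·38.9 = 577861.5.
n_{Suburban} = 117·18628·17 / 577861.5 = 64.12.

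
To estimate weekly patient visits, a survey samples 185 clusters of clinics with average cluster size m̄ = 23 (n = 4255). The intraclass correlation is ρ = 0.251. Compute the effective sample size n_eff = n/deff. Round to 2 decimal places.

652.41

deff = 1 + (23 − 1)·0.251 = 1 + 5.522 = 6.522.
n_eff = 4255 / 6.522 = 652.41.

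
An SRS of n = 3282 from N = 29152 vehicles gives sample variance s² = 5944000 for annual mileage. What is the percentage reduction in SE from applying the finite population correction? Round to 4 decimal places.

f = n/N = 3282/29152 = 0.11258233.
SE_no-fpc = √(s²/n) = 42.556912; SE_fpc = √((1−f)s²/n) = 40.089824.
Ratio = √(1−f) = 0.94202849. Reduction = 100·(1 − 0.94202849) = 5.7972%.

5.7972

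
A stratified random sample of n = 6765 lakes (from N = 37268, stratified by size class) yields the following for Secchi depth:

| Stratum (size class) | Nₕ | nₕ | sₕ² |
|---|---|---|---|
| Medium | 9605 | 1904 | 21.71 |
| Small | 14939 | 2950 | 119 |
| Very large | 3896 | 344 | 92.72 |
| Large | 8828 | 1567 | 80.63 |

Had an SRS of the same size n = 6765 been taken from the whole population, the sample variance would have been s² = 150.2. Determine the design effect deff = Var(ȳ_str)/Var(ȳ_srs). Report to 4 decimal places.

0.5981

Var(ȳ_str) = Σ Wₕ²(1−fₕ)sₕ²/nₕ with Wₕ = Nₕ/37268:
  Medium: (9605/37268)²·(1−1904/9605)·21.71/1904 = 6.0724675 × 10^-4
  Small: (14939/37268)²·(1−2950/14939)·119/2950 = 0.0052018432
  Very large: (3896/37268)²·(1−344/3896)·92.72/344 = 0.0026855591
  Large: (8828/37268)²·(1−1567/8828)·80.63/1567 = 0.0023747301
  → Var(ȳ_str) = 0.010869379.
Var(ȳ_srs) = (1 − 6765/37268)·150.2/6765 = 0.018172246.
deff = 0.010869379 / 0.018172246 = 0.5981.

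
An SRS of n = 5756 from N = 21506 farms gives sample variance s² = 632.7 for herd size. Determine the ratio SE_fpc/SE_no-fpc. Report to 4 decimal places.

0.8558

f = n/N = 5756/21506 = 0.26764624.
SE_no-fpc = √(s²/n) = 0.33154198; SE_fpc = √((1−f)s²/n) = 0.2837259.
Ratio = √(1−f) = 0.85577670.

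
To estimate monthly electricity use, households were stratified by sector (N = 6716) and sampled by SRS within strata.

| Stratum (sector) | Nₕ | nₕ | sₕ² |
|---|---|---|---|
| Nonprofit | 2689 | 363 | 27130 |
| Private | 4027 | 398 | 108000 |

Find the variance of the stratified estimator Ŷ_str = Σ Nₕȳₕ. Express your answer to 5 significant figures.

4.4331 × 10^9

Var(Ŷ_str) = Σₕ Nₕ²(1 − fₕ)sₕ²/nₕ.
Nonprofit: 2689²·(1 − 363/2689)·27130/363 = 4.6745917 × 10^8.
Private: 4027²·(1 − 398/4027)·108000/398 = 3.9656034 × 10^9.
Sum = 4.4330626 × 10^9.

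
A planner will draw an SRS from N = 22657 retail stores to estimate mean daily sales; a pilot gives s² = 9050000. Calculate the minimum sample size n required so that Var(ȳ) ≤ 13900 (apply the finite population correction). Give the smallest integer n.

Without fpc, n₀ = s²/D = 9050000/13900 = 651.0791.
With fpc, (1 − n/N)·s²/n ≤ D requires n ≥ n₀/(1 + n₀/N) = 651.0791/(1 + 651.0791/22657) = 632.8921.
Rounding up, n = 633.

633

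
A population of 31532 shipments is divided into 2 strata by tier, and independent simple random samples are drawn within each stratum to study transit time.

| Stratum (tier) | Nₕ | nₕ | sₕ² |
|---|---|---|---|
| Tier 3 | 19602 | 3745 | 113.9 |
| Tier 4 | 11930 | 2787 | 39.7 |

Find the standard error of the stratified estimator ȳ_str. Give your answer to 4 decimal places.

Var(ȳ_str) = Σₕ Wₕ²(1 − fₕ)sₕ²/nₕ with Wₕ = Nₕ/N, N = 31532.
Tier 3: Wₕ = 0.62165419; term = 0.62165419²·(1 − 0.19105193)·113.9/3745 = 0.0095080242.
Tier 4: Wₕ = 0.37834581; term = 0.37834581²·(1 − 0.23361274)·39.7/2787 = 0.0015627146.
Sum = 0.011070739.
SE = √(0.011070739) = 0.1052.

0.1052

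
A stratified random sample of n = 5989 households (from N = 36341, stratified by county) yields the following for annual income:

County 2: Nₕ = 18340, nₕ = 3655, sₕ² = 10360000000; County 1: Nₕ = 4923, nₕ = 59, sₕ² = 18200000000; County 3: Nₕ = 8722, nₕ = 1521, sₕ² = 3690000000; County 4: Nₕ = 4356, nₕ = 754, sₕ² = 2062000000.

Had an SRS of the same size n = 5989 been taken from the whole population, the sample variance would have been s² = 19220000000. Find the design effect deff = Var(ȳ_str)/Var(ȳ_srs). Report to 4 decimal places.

Var(ȳ_str) = Σ Wₕ²(1−fₕ)sₕ²/nₕ with Wₕ = Nₕ/36341:
  County 2: (18340/36341)²·(1−3655/18340)·10360000000/3655 = 578032.04
  County 1: (4923/36341)²·(1−59/4923)·18200000000/59 = 5.5930542 × 10^6
  County 3: (8722/36341)²·(1−1521/8722)·3690000000/1521 = 115375.16
  County 4: (4356/36341)²·(1−754/4356)·2062000000/754 = 32490.407
  → Var(ȳ_str) = 6.3189518 × 10^6.
Var(ȳ_srs) = (1 − 5989/36341)·19220000000/5989 = 2.6803377 × 10^6.
deff = (6.3189518 × 10^6) / (2.6803377 × 10^6) = 2.3575.

2.3575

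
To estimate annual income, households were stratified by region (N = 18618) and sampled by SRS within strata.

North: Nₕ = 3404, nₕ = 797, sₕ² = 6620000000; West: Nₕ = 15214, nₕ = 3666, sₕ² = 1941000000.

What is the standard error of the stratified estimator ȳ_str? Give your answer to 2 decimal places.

693.55

Var(ȳ_str) = Σₕ Wₕ²(1 − fₕ)sₕ²/nₕ with Wₕ = Nₕ/N, N = 18618.
North: Wₕ = 0.18283382; term = 0.18283382²·(1 − 0.23413631)·6620000000/797 = 212649.42.
West: Wₕ = 0.81716618; term = 0.81716618²·(1 − 0.24096227)·1941000000/3666 = 268359.65.
Sum = 481009.07.
SE = √(481009.07) = 693.55.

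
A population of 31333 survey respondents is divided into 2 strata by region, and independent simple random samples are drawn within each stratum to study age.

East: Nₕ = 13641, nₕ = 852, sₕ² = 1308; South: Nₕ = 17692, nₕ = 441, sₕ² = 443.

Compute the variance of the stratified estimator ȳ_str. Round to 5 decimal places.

0.58509

Var(ȳ_str) = Σₕ Wₕ²(1 − fₕ)sₕ²/nₕ with Wₕ = Nₕ/N, N = 31333.
East: Wₕ = 0.43535570; term = 0.43535570²·(1 − 0.06245876)·1308/852 = 0.27280165.
South: Wₕ = 0.56464430; term = 0.56464430²·(1 − 0.02492652)·443/441 = 0.31228591.
Sum = 0.58508756.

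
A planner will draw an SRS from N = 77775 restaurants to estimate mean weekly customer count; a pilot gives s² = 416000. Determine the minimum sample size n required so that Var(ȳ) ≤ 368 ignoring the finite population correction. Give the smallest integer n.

Without fpc, n₀ = s²/D = 416000/368 = 1130.4348.
Rounding up, n = 1131.

1131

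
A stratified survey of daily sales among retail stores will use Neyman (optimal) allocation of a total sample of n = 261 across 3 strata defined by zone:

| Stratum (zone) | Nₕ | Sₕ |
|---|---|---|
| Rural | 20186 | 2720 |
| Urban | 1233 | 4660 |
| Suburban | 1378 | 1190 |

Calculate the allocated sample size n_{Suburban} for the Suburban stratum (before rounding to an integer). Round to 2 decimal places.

Neyman allocation: nₕ = n·NₕSₕ / Σⱼ NⱼSⱼ.
Σ NⱼSⱼ = 20186·2720 + 1233·4660 + 1378·1190 = 6.229152 × 10^7.
n_{Suburban} = 261·1378·1190 / (6.229152 × 10^7) = 6.87.

6.87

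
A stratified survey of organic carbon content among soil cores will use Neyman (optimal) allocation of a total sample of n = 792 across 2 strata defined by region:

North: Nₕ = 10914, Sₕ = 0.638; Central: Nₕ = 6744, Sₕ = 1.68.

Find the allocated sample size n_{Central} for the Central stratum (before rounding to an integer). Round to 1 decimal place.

490.5

Neyman allocation: nₕ = n·NₕSₕ / Σⱼ NⱼSⱼ.
Σ NⱼSⱼ = 10914·0.638 + 6744·1.68 = 18293.052.
n_{Central} = 792·6744·1.68 / 18293.052 = 490.5.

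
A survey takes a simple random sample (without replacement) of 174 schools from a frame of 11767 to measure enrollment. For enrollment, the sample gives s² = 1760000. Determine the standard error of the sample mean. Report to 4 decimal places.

Under SRS without replacement, Var(ȳ) = (1 − f)·s²/n with f = n/N = 174/11767 = 0.01478712.
Var(ȳ) = (1 − 0.01478712)·1760000/174 = 0.98521288·10114.943 = 9965.3717.
SE(ȳ) = √(9965.3717) = 99.8267.

99.8267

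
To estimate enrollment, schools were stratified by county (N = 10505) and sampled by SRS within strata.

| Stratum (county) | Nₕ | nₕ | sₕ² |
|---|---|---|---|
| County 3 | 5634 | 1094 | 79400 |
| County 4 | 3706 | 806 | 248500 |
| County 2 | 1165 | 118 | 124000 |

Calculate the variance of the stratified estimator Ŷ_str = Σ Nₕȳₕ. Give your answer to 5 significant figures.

Var(Ŷ_str) = Σₕ Nₕ²(1 − fₕ)sₕ²/nₕ.
County 3: 5634²·(1 − 1094/5634)·79400/1094 = 1.8564184 × 10^9.
County 4: 3706²·(1 − 806/3706)·248500/806 = 3.3135594 × 10^9.
County 2: 1165²·(1 − 118/1165)·124000/118 = 1.2817764 × 10^9.
Sum = 6.4517542 × 10^9.

6.4518 × 10^9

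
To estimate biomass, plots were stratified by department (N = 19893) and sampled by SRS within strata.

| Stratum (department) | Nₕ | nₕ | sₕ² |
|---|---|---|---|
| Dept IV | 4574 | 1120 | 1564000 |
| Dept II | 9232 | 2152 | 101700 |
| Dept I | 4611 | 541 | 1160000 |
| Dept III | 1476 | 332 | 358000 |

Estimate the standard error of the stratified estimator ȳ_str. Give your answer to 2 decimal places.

Var(ȳ_str) = Σₕ Wₕ²(1 − fₕ)sₕ²/nₕ with Wₕ = Nₕ/N, N = 19893.
Dept IV: Wₕ = 0.22993013; term = 0.22993013²·(1 − 0.24486226)·1564000/1120 = 55.748945.
Dept II: Wₕ = 0.46408284; term = 0.46408284²·(1 − 0.23310225)·101700/2152 = 7.8056159.
Dept I: Wₕ = 0.23179008; term = 0.23179008²·(1 − 0.11732813)·1160000/541 = 101.68331.
Dept III: Wₕ = 0.07419695; term = 0.07419695²·(1 − 0.22493225)·358000/332 = 4.601048.
Sum = 169.83892.
SE = √(169.83892) = 13.03.

13.03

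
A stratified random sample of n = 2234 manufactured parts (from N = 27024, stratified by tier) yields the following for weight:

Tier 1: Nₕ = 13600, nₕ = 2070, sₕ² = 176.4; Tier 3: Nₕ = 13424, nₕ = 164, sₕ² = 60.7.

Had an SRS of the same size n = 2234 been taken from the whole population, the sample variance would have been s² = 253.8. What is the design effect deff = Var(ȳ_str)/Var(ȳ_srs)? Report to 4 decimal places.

Var(ȳ_str) = Σ Wₕ²(1−fₕ)sₕ²/nₕ with Wₕ = Nₕ/27024:
  Tier 1: (13600/27024)²·(1−2070/13600)·176.4/2070 = 0.018297729
  Tier 3: (13424/27024)²·(1−164/13424)·60.7/164 = 0.090213399
  → Var(ȳ_str) = 0.10851113.
Var(ȳ_srs) = (1 − 2234/27024)·253.8/2234 = 0.10421623.
deff = 0.10851113 / 0.10421623 = 1.0412.

1.0412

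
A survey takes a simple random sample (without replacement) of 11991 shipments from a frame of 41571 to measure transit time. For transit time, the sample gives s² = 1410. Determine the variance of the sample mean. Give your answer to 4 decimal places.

Under SRS without replacement, Var(ȳ) = (1 − f)·s²/n with f = n/N = 11991/41571 = 0.28844627.
Var(ȳ) = (1 − 0.28844627)·1410/11991 = 0.71155373·0.11758819 = 0.083670316.

0.0837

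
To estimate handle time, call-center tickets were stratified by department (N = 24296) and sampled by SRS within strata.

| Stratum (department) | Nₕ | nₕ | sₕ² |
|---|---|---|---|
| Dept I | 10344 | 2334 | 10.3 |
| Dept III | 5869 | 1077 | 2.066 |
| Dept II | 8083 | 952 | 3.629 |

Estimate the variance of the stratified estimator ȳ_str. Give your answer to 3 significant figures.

Var(ȳ_str) = Σₕ Wₕ²(1 − fₕ)sₕ²/nₕ with Wₕ = Nₕ/N, N = 24296.
Dept I: Wₕ = 0.42574909; term = 0.42574909²·(1 − 0.22563805)·10.3/2334 = 6.1942374 × 10^-4.
Dept III: Wₕ = 0.24156240; term = 0.24156240²·(1 − 0.18350656)·2.066/1077 = 9.1395745 × 10^-5.
Dept II: Wₕ = 0.33268851; term = 0.33268851²·(1 − 0.11777805)·3.629/952 = 3.7222323 × 10^-4.
Sum = 0.0010830427.

0.00108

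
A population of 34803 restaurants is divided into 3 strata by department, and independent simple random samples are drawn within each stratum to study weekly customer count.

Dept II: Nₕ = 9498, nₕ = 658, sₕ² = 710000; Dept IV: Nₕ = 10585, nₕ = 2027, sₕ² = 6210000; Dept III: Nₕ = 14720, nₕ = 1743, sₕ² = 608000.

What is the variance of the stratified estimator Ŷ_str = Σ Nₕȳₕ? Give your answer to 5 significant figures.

Var(Ŷ_str) = Σₕ Nₕ²(1 − fₕ)sₕ²/nₕ.
Dept II: 9498²·(1 − 658/9498)·710000/658 = 9.059764 × 10^10.
Dept IV: 10585²·(1 − 2027/10585)·6210000/2027 = 2.7752429 × 10^11.
Dept III: 14720²·(1 − 1743/14720)·608000/1743 = 6.6632837 × 10^10.
Sum = 4.3475477 × 10^11.

4.3475 × 10^11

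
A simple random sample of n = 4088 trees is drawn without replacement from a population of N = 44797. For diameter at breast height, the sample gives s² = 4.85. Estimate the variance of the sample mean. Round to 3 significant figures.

Under SRS without replacement, Var(ȳ) = (1 − f)·s²/n with f = n/N = 4088/44797 = 0.09125611.
Var(ȳ) = (1 − 0.09125611)·4.85/4088 = 0.90874389·0.0011863992 = 0.001078133.

0.00108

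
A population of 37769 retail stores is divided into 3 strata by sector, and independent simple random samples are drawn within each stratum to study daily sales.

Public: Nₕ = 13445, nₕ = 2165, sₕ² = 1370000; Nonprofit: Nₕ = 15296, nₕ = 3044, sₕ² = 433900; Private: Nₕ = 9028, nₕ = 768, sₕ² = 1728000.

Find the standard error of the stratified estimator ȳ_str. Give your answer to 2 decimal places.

14.27

Var(ȳ_str) = Σₕ Wₕ²(1 − fₕ)sₕ²/nₕ with Wₕ = Nₕ/N, N = 37769.
Public: Wₕ = 0.35597977; term = 0.35597977²·(1 − 0.16102640)·1370000/2165 = 67.276223.
Nonprofit: Wₕ = 0.40498822; term = 0.40498822²·(1 − 0.19900628)·433900/3044 = 18.726598.
Private: Wₕ = 0.23903201; term = 0.23903201²·(1 − 0.08506868)·1728000/768 = 117.62053.
Sum = 203.62335.
SE = √(203.62335) = 14.27.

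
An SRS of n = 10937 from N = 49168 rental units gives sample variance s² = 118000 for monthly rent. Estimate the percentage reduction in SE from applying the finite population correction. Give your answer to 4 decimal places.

f = n/N = 10937/49168 = 0.22244143.
SE_no-fpc = √(s²/n) = 3.2846712; SE_fpc = √((1−f)s²/n) = 2.8963994.
Ratio = √(1−f) = 0.88179282. Reduction = 100·(1 − 0.88179282) = 11.8207%.

11.8207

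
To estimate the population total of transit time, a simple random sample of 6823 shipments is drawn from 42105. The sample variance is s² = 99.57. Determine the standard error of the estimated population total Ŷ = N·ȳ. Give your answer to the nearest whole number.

Var(Ŷ) = N²·Var(ȳ) = N²·(1 − n/N)·s²/n.
f = 6823/42105 = 0.16204726; Var(ȳ) = 0.83795274·99.57/6823 = 0.012228485.
Var(Ŷ) = 42105² · 0.012228485 = 2.1679038 × 10^7.
SE(Ŷ) = √(2.1679038 × 10^7) = 4656.

4656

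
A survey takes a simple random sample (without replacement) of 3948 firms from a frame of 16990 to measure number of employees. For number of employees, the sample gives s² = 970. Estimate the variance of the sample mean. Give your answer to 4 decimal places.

0.1886

Under SRS without replacement, Var(ȳ) = (1 − f)·s²/n with f = n/N = 3948/16990 = 0.23237198.
Var(ȳ) = (1 − 0.23237198)·970/3948 = 0.76762802·0.24569402 = 0.18860161.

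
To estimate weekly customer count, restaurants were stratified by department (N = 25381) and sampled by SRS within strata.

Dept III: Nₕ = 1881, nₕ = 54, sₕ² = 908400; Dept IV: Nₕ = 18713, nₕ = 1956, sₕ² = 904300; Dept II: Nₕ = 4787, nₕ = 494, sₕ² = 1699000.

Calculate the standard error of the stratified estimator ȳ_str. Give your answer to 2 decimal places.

Var(ȳ_str) = Σₕ Wₕ²(1 − fₕ)sₕ²/nₕ with Wₕ = Nₕ/N, N = 25381.
Dept III: Wₕ = 0.07411056; term = 0.07411056²·(1 − 0.02870813)·908400/54 = 89.741485.
Dept IV: Wₕ = 0.73728379; term = 0.73728379²·(1 − 0.10452627)·904300/1956 = 225.04321.
Dept II: Wₕ = 0.18860565; term = 0.18860565²·(1 − 0.10319616)·1699000/494 = 109.71684.
Sum = 424.50154.
SE = √(424.50154) = 20.60.

20.60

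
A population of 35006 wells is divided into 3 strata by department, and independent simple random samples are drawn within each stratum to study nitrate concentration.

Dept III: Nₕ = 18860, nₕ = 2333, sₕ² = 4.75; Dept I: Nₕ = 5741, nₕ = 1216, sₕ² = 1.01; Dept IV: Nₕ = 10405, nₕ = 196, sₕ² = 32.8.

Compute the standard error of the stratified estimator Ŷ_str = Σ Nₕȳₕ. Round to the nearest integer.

4293

Var(Ŷ_str) = Σₕ Nₕ²(1 − fₕ)sₕ²/nₕ.
Dept III: 18860²·(1 − 2333/18860)·4.75/2333 = 634621.22.
Dept I: 5741²·(1 − 1216/5741)·1.01/1216 = 21577.142.
Dept IV: 10405²·(1 − 196/10405)·32.8/196 = 1.7776369 × 10^7.
Sum = 1.8432567 × 10^7.
SE = √(1.8432567 × 10^7) = 4293.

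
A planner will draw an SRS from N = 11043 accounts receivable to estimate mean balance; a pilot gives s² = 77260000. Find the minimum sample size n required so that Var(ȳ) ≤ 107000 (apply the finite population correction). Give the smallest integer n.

Without fpc, n₀ = s²/D = 77260000/107000 = 722.0561.
With fpc, (1 − n/N)·s²/n ≤ D requires n ≥ n₀/(1 + n₀/N) = 722.0561/(1 + 722.0561/11043) = 677.7414.
Rounding up, n = 678.

678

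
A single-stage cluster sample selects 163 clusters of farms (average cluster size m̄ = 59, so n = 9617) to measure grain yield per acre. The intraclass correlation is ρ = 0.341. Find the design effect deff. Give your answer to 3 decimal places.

deff = 1 + (59 − 1)·0.341 = 1 + 19.778 = 20.778.

20.778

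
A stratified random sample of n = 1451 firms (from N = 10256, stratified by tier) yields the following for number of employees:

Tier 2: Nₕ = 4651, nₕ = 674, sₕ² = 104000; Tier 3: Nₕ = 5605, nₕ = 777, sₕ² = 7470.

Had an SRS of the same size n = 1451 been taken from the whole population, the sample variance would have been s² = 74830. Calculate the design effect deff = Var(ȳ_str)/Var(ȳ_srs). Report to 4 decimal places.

Var(ȳ_str) = Σ Wₕ²(1−fₕ)sₕ²/nₕ with Wₕ = Nₕ/10256:
  Tier 2: (4651/10256)²·(1−674/4651)·104000/674 = 27.134345
  Tier 3: (5605/10256)²·(1−777/5605)·7470/777 = 2.4733549
  → Var(ȳ_str) = 29.6077.
Var(ȳ_srs) = (1 − 1451/10256)·74830/1451 = 44.275113.
deff = 29.6077 / 44.275113 = 0.6687.

0.6687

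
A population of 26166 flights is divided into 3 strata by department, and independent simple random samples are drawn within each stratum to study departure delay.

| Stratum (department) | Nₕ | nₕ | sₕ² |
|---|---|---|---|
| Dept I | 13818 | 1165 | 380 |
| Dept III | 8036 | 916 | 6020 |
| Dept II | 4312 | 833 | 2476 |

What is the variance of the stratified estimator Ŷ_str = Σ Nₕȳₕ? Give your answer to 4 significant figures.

4.776 × 10^8

Var(Ŷ_str) = Σₕ Nₕ²(1 − fₕ)sₕ²/nₕ.
Dept I: 13818²·(1 − 1165/13818)·380/1165 = 5.702908 × 10^7.
Dept III: 8036²·(1 − 916/8036)·6020/916 = 3.7602865 × 10^8.
Dept II: 4312²·(1 − 833/4312)·2476/833 = 4.4590138 × 10^7.
Sum = 4.7764787 × 10^8.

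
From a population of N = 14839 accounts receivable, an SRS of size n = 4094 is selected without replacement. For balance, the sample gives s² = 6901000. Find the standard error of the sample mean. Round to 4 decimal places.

Under SRS without replacement, Var(ȳ) = (1 − f)·s²/n with f = n/N = 4094/14839 = 0.27589460.
Var(ȳ) = (1 − 0.27589460)·6901000/4094 = 0.72410540·1685.6375 = 1220.5792.
SE(ȳ) = √(1220.5792) = 34.9368.

34.9368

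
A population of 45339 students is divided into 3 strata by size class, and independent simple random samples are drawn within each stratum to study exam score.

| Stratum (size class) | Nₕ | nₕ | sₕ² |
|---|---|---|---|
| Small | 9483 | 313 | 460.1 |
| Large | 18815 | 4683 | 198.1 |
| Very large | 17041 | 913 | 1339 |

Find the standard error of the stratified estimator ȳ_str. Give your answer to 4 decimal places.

Var(ȳ_str) = Σₕ Wₕ²(1 − fₕ)sₕ²/nₕ with Wₕ = Nₕ/N, N = 45339.
Small: Wₕ = 0.20915768; term = 0.20915768²·(1 − 0.03300643)·460.1/313 = 0.062184065.
Large: Wₕ = 0.41498489; term = 0.41498489²·(1 − 0.24889716)·198.1/4683 = 0.0054717254.
Very large: Wₕ = 0.37585743; term = 0.37585743²·(1 − 0.05357667)·1339/913 = 0.19608371.
Sum = 0.2637395.
SE = √(0.2637395) = 0.5136.

0.5136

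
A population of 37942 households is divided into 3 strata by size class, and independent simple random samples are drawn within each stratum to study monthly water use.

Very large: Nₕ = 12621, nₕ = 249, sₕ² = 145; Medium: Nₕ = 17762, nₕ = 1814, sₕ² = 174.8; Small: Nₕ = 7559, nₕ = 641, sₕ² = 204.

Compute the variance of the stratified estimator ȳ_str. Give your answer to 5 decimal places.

Var(ȳ_str) = Σₕ Wₕ²(1 − fₕ)sₕ²/nₕ with Wₕ = Nₕ/N, N = 37942.
Very large: Wₕ = 0.33263929; term = 0.33263929²·(1 − 0.01972902)·145/249 = 0.063162876.
Medium: Wₕ = 0.46813558; term = 0.46813558²·(1 − 0.10212814)·174.8/1814 = 0.018961024.
Small: Wₕ = 0.19922513; term = 0.19922513²·(1 − 0.08479958)·204/641 = 0.0115605.
Sum = 0.0936844.

0.09368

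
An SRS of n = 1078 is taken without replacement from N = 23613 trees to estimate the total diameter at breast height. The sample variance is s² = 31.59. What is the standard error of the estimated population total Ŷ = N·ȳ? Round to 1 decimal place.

3948.8

Var(Ŷ) = N²·Var(ȳ) = N²·(1 − n/N)·s²/n.
f = 1078/23613 = 0.04565282; Var(ȳ) = 0.95434718·31.59/1078 = 0.027966445.
Var(Ŷ) = 23613² · 0.027966445 = 1.5593356 × 10^7.
SE(Ŷ) = √(1.5593356 × 10^7) = 3948.8.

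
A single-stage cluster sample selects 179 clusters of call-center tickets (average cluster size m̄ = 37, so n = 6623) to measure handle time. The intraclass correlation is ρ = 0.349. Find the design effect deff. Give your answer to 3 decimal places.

deff = 1 + (37 − 1)·0.349 = 1 + 12.564 = 13.564.

13.564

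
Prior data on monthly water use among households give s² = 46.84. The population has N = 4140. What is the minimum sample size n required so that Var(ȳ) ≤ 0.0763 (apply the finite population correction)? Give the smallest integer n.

535

Without fpc, n₀ = s²/D = 46.84/0.0763 = 613.8925.
With fpc, (1 − n/N)·s²/n ≤ D requires n ≥ n₀/(1 + n₀/N) = 613.8925/(1 + 613.8925/4140) = 534.6177.
Rounding up, n = 535.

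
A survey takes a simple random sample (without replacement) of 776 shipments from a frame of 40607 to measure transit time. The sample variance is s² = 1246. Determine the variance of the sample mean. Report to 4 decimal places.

1.5750

Under SRS without replacement, Var(ȳ) = (1 − f)·s²/n with f = n/N = 776/40607 = 0.01911001.
Var(ȳ) = (1 − 0.01911001)·1246/776 = 0.98088999·1.6056701 = 1.5749857.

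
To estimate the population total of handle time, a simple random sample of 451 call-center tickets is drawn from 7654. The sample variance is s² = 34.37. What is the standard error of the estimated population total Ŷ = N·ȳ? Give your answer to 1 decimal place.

2049.8

Var(Ŷ) = N²·Var(ȳ) = N²·(1 − n/N)·s²/n.
f = 451/7654 = 0.05892344; Var(ȳ) = 0.94107656·34.37/451 = 0.071717963.
Var(Ŷ) = 7654² · 0.071717963 = 4.2015048 × 10^6.
SE(Ŷ) = √(4.2015048 × 10^6) = 2049.8.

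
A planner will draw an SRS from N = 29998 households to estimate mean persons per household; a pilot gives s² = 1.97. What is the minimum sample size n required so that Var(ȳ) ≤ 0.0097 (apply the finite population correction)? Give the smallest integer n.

Without fpc, n₀ = s²/D = 1.97/0.0097 = 203.0928.
With fpc, (1 − n/N)·s²/n ≤ D requires n ≥ n₀/(1 + n₀/N) = 203.0928/(1 + 203.0928/29998) = 201.7271.
Rounding up, n = 202.

202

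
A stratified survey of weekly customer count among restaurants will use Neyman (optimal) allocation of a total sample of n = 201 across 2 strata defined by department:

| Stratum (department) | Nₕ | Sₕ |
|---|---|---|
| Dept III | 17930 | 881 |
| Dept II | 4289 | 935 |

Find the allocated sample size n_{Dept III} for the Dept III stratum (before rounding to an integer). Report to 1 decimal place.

Neyman allocation: nₕ = n·NₕSₕ / Σⱼ NⱼSⱼ.
Σ NⱼSⱼ = 17930·881 + 4289·935 = 1.9806545 × 10^7.
n_{Dept III} = 201·17930·881 / (1.9806545 × 10^7) = 160.3.

160.3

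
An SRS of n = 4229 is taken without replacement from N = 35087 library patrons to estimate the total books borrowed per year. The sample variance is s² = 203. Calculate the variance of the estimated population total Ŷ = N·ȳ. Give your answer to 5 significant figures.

5.1972 × 10^7

Var(Ŷ) = N²·Var(ȳ) = N²·(1 − n/N)·s²/n.
f = 4229/35087 = 0.12052897; Var(ȳ) = 0.87947103·203/4229 = 0.042216273.
Var(Ŷ) = 35087² · 0.042216273 = 5.1972351 × 10^7.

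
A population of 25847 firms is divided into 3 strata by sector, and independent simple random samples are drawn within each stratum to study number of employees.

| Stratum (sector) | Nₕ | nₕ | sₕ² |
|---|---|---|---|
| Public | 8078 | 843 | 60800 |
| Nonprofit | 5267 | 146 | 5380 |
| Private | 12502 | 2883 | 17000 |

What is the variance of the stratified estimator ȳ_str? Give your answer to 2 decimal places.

8.86

Var(ȳ_str) = Σₕ Wₕ²(1 − fₕ)sₕ²/nₕ with Wₕ = Nₕ/N, N = 25847.
Public: Wₕ = 0.31253143; term = 0.31253143²·(1 − 0.10435751)·60800/843 = 6.3095459.
Nonprofit: Wₕ = 0.20377607; term = 0.20377607²·(1 − 0.02771976)·5380/146 = 1.4877406.
Private: Wₕ = 0.48369250; term = 0.48369250²·(1 − 0.23060310)·17000/2883 = 1.061435.
Sum = 8.8587215.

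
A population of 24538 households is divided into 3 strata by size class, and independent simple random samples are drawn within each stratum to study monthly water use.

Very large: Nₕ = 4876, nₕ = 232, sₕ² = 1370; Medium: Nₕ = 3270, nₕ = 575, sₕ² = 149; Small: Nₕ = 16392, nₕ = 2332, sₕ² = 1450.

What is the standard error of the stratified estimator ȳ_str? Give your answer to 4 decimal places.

Var(ȳ_str) = Σₕ Wₕ²(1 − fₕ)sₕ²/nₕ with Wₕ = Nₕ/N, N = 24538.
Very large: Wₕ = 0.19871220; term = 0.19871220²·(1 − 0.04757998)·1370/232 = 0.22208037.
Medium: Wₕ = 0.13326269; term = 0.13326269²·(1 − 0.17584098)·149/575 = 0.0037926837.
Small: Wₕ = 0.66802510; term = 0.66802510²·(1 − 0.14226452)·1450/2332 = 0.23800079.
Sum = 0.46387384.
SE = √(0.46387384) = 0.6811.

0.6811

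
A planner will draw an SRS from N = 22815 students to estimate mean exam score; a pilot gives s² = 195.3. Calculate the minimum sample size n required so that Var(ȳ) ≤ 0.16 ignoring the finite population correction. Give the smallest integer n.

1221

Without fpc, n₀ = s²/D = 195.3/0.16 = 1220.6250.
Rounding up, n = 1221.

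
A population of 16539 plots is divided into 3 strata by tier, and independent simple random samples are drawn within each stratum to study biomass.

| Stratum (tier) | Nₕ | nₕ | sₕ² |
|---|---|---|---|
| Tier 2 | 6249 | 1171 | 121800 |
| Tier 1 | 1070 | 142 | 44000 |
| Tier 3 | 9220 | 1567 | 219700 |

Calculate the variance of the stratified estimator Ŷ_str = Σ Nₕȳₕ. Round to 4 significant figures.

Var(Ŷ_str) = Σₕ Nₕ²(1 − fₕ)sₕ²/nₕ.
Tier 2: 6249²·(1 − 1171/6249)·121800/1171 = 3.3006055 × 10^9.
Tier 1: 1070²·(1 − 142/1070)·44000/142 = 3.0767775 × 10^8.
Tier 3: 9220²·(1 − 1567/9220)·219700/1567 = 9.8929017 × 10^9.
Sum = 1.3501185 × 10^10.

1.350 × 10^10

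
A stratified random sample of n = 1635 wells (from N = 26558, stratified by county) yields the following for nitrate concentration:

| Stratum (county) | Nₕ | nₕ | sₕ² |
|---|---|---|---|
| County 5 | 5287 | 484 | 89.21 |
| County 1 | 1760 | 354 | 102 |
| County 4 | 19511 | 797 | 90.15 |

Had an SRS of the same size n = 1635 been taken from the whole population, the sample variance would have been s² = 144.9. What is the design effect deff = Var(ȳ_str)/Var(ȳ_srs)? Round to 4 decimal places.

0.7960

Var(ȳ_str) = Σ Wₕ²(1−fₕ)sₕ²/nₕ with Wₕ = Nₕ/26558:
  County 5: (5287/26558)²·(1−484/5287)·89.21/484 = 0.0066358925
  County 1: (1760/26558)²·(1−354/1760)·102/354 = 0.0010108906
  County 4: (19511/26558)²·(1−797/19511)·90.15/797 = 0.058554844
  → Var(ȳ_str) = 0.066201627.
Var(ȳ_srs) = (1 − 1635/26558)·144.9/1635 = 0.08316787.
deff = 0.066201627 / 0.08316787 = 0.7960.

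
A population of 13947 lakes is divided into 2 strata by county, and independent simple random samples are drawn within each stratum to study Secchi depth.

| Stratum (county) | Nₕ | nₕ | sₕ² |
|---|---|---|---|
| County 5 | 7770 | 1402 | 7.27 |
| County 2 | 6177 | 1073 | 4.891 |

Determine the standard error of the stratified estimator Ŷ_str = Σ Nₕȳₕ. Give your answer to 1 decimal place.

Var(Ŷ_str) = Σₕ Nₕ²(1 − fₕ)sₕ²/nₕ.
County 5: 7770²·(1 − 1402/7770)·7.27/1402 = 256572.72.
County 2: 6177²·(1 − 1073/6177)·4.891/1073 = 143709.74.
Sum = 400282.46.
SE = √(400282.46) = 632.7.

632.7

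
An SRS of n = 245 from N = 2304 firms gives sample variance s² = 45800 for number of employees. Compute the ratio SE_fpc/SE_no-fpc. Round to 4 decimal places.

f = n/N = 245/2304 = 0.10633681.
SE_no-fpc = √(s²/n) = 13.672556; SE_fpc = √((1−f)s²/n) = 12.925181.
Ratio = √(1−f) = 0.94533761.

0.9453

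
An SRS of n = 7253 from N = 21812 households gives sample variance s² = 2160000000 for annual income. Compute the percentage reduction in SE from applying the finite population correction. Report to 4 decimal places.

f = n/N = 7253/21812 = 0.33252338.
SE_no-fpc = √(s²/n) = 545.7177; SE_fpc = √((1−f)s²/n) = 445.84722.
Ratio = √(1−f) = 0.81699242. Reduction = 100·(1 − 0.81699242) = 18.3008%.

18.3008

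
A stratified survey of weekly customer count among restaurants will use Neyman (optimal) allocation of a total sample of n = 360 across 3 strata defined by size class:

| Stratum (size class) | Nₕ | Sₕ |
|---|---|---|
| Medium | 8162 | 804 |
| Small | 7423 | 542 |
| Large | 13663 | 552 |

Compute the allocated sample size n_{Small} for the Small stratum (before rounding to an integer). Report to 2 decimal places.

Neyman allocation: nₕ = n·NₕSₕ / Σⱼ NⱼSⱼ.
Σ NⱼSⱼ = 8162·804 + 7423·542 + 13663·552 = 1.812749 × 10^7.
n_{Small} = 360·7423·542 / (1.812749 × 10^7) = 79.90.

79.90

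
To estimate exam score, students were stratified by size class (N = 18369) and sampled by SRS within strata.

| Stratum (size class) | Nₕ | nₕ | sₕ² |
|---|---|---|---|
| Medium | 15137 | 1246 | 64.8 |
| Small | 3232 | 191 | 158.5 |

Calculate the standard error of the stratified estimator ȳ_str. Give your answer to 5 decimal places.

0.23787

Var(ȳ_str) = Σₕ Wₕ²(1 − fₕ)sₕ²/nₕ with Wₕ = Nₕ/N, N = 18369.
Medium: Wₕ = 0.82405139; term = 0.82405139²·(1 − 0.08231486)·64.8/1246 = 0.032408524.
Small: Wₕ = 0.17594861; term = 0.17594861²·(1 − 0.05909653)·158.5/191 = 0.024172003.
Sum = 0.056580527.
SE = √(0.056580527) = 0.23787.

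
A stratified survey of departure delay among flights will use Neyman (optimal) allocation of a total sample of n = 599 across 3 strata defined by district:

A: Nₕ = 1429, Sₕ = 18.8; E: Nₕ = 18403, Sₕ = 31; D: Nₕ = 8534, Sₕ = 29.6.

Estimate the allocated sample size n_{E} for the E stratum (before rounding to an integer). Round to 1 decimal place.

402.0

Neyman allocation: nₕ = n·NₕSₕ / Σⱼ NⱼSⱼ.
Σ NⱼSⱼ = 1429·18.8 + 18403·31 + 8534·29.6 = 849964.6.
n_{E} = 599·18403·31 / 849964.6 = 402.0.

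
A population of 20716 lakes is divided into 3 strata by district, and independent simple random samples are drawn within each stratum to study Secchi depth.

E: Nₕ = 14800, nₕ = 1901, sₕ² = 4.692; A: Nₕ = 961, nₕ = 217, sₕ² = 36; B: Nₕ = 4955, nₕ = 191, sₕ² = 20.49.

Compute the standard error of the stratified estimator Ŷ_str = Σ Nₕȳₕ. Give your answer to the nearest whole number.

1767

Var(Ŷ_str) = Σₕ Nₕ²(1 − fₕ)sₕ²/nₕ.
E: 14800²·(1 − 1901/14800)·4.692/1901 = 471187.37.
A: 961²·(1 − 217/961)·36/217 = 118614.86.
B: 4955²·(1 − 191/4955)·20.49/191 = 2.5323516 × 10^6.
Sum = 3.1221538 × 10^6.
SE = √(3.1221538 × 10^6) = 1767.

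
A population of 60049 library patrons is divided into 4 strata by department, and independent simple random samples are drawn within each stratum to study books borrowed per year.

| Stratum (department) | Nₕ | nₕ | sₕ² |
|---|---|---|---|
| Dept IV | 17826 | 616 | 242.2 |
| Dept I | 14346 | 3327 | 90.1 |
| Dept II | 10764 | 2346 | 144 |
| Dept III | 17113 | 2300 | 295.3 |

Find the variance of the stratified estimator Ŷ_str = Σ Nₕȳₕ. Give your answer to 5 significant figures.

1.6301 × 10^8

Var(Ŷ_str) = Σₕ Nₕ²(1 − fₕ)sₕ²/nₕ.
Dept IV: 17826²·(1 − 616/17826)·242.2/616 = 1.2062246 × 10^8.
Dept I: 14346²·(1 − 3327/14346)·90.1/3327 = 4.2809978 × 10^6.
Dept II: 10764²·(1 − 2346/10764)·144/2346 = 5.5618221 × 10^6.
Dept III: 17113²·(1 − 2300/17113)·295.3/2300 = 3.2546537 × 10^7.
Sum = 1.6301182 × 10^8.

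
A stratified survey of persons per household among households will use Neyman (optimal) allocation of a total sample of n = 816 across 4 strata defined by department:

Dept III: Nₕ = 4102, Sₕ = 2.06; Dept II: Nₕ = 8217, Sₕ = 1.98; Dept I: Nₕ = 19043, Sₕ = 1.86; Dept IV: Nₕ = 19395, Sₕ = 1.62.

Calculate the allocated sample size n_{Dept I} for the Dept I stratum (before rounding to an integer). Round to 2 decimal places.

Neyman allocation: nₕ = n·NₕSₕ / Σⱼ NⱼSⱼ.
Σ NⱼSⱼ = 4102·2.06 + 8217·1.98 + 19043·1.86 + 19395·1.62 = 91559.66.
n_{Dept I} = 816·19043·1.86 / 91559.66 = 315.67.

315.67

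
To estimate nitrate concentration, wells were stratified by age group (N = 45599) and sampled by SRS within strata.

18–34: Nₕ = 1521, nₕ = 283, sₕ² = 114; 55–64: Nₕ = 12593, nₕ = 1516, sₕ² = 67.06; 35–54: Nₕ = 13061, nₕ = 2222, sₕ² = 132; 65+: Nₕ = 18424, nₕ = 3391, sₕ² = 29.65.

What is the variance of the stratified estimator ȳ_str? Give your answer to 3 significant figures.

0.00854

Var(ȳ_str) = Σₕ Wₕ²(1 − fₕ)sₕ²/nₕ with Wₕ = Nₕ/N, N = 45599.
18–34: Wₕ = 0.03335599; term = 0.03335599²·(1 − 0.18606180)·114/283 = 3.6480236 × 10^-4.
55–64: Wₕ = 0.27616834; term = 0.27616834²·(1 − 0.12038434)·67.06/1516 = 0.002967598.
35–54: Wₕ = 0.28643172; term = 0.28643172²·(1 − 0.17012480)·132/2222 = 0.0040446867.
65+: Wₕ = 0.40404395; term = 0.40404395²·(1 − 0.18405341)·29.65/3391 = 0.0011647048.
Sum = 0.0085417919.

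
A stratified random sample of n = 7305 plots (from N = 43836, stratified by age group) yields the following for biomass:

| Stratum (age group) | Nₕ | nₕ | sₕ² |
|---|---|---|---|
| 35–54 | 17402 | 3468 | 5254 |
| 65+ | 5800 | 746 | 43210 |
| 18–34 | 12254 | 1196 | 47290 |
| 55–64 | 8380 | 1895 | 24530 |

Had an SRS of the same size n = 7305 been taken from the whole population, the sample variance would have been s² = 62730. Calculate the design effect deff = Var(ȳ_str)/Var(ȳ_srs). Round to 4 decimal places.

Var(ȳ_str) = Σ Wₕ²(1−fₕ)sₕ²/nₕ with Wₕ = Nₕ/43836:
  35–54: (17402/43836)²·(1−3468/17402)·5254/3468 = 0.19117193
  65+: (5800/43836)²·(1−746/5800)·43210/746 = 0.88358195
  18–34: (12254/43836)²·(1−1196/12254)·47290/1196 = 2.7882439
  55–64: (8380/43836)²·(1−1895/8380)·24530/1895 = 0.36608379
  → Var(ȳ_str) = 4.2290816.
Var(ȳ_srs) = (1 − 7305/43836)·62730/7305 = 7.1562534.
deff = 4.2290816 / 7.1562534 = 0.5910.

0.5910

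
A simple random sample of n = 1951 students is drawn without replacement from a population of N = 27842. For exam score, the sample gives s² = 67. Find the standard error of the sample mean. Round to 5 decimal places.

0.17870

Under SRS without replacement, Var(ȳ) = (1 − f)·s²/n with f = n/N = 1951/27842 = 0.07007399.
Var(ȳ) = (1 − 0.07007399)·67/1951 = 0.92992601·0.034341363 = 0.031934927.
SE(ȳ) = √(0.031934927) = 0.17870.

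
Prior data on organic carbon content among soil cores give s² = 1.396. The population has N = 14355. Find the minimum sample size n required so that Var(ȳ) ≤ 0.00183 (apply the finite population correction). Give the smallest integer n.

725

Without fpc, n₀ = s²/D = 1.396/0.00183 = 762.8415.
With fpc, (1 − n/N)·s²/n ≤ D requires n ≥ n₀/(1 + n₀/N) = 762.8415/(1 + 762.8415/14355) = 724.3488.
Rounding up, n = 725.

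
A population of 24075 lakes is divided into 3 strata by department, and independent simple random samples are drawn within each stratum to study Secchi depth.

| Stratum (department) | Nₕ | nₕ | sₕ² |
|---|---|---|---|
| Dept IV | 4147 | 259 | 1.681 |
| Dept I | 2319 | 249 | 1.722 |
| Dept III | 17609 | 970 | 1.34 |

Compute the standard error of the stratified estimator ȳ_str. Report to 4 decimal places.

0.0306

Var(ȳ_str) = Σₕ Wₕ²(1 − fₕ)sₕ²/nₕ with Wₕ = Nₕ/N, N = 24075.
Dept IV: Wₕ = 0.17225337; term = 0.17225337²·(1 − 0.06245479)·1.681/259 = 1.8054923 × 10^-4.
Dept I: Wₕ = 0.09632399; term = 0.09632399²·(1 − 0.10737387)·1.722/249 = 5.727595 × 10^-5.
Dept III: Wₕ = 0.73142264; term = 0.73142264²·(1 − 0.05508547)·1.34/970 = 6.9833271 × 10^-4.
Sum = 9.3615789 × 10^-4.
SE = √(9.3615789 × 10^-4) = 0.0306.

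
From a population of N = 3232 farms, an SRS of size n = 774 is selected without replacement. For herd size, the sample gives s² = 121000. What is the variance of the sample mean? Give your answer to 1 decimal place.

118.9

Under SRS without replacement, Var(ȳ) = (1 − f)·s²/n with f = n/N = 774/3232 = 0.23948020.
Var(ȳ) = (1 − 0.23948020)·121000/774 = 0.76051980·156.33075 = 118.89263.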